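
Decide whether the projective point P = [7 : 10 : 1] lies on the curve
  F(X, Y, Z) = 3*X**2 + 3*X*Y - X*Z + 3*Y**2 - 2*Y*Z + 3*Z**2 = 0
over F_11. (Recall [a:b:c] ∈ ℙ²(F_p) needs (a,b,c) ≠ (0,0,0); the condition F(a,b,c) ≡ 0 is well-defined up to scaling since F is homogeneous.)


F(7,10,1) ≡ 6 (mod 11); P is NOT on the curve.

Evaluate F(7, 10, 1) term-by-term (mod 11).
  3*X**2 ↦ 3·49·1·1 = 147
  3*X*Y ↦ 3·7·10·1 = 210
  -X*Z ↦ -1·7·1·1 = -7
  3*Y**2 ↦ 3·1·100·1 = 300
  -2*Y*Z ↦ -2·1·10·1 = -20
  3*Z**2 ↦ 3·1·1·1 = 3
Sum: F(7, 10, 1) = (147) + (210) + (-7) + (300) + (-20) + (3) = 633.
Reducing mod 11: 633 ≡ 6 (mod 11).
Since F(a, b, c) ≡ 6 ≠ 0 (mod 11), P does NOT lie on the curve.


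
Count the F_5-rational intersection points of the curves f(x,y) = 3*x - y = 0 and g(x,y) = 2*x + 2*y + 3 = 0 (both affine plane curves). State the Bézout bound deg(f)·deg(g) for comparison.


Common zeros: {(4, 2)}; count = 1; Bézout bound = 1.

deg(f) = 1, deg(g) = 1, so Bézout bound = 1.
Scan x ∈ F_5. For each x, list the y ∈ F_5 with f(x, y) ≡ 0 and those with g(x, y) ≡ 0 (mod 5); the common zeros in that column are the intersection.
  x = 0: f ≡ 0 at y ∈ {0}; g ≡ 0 at y ∈ {1}; common: ∅.
  x = 1: f ≡ 0 at y ∈ {3}; g ≡ 0 at y ∈ {0}; common: ∅.
  x = 2: f ≡ 0 at y ∈ {1}; g ≡ 0 at y ∈ {4}; common: ∅.
  x = 3: f ≡ 0 at y ∈ {4}; g ≡ 0 at y ∈ {3}; common: ∅.
  x = 4: f ≡ 0 at y ∈ {2}; g ≡ 0 at y ∈ {2}; common: {2}.
Collecting: common zeros = {(4, 2)}, so the count is 1.
Comparison with the Bézout bound: 1 ≤ 1 = deg(f)·deg(g), as expected for curves with no common component (the bound is attained).


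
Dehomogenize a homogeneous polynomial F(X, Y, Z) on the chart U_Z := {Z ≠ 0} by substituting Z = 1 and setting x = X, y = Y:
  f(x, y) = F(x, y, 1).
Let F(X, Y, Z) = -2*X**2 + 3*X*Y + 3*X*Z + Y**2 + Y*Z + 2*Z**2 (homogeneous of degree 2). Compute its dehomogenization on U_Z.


f(x, y) = -2*x**2 + 3*x*y + 3*x + y**2 + y + 2

On U_Z we set Z = 1. Each monomial c·X^i·Y^j·Z^k in F becomes c·x^i·y^j·1^k = c·x^i·y^j.
Substituting Z = 1: F(X, Y, 1) = -2*x**2 + 3*x*y + 3*x + y**2 + y + 2.
Note: deg(f) ≤ deg(F) = 2; strict inequality happens when F is divisible by Z (lost terms).


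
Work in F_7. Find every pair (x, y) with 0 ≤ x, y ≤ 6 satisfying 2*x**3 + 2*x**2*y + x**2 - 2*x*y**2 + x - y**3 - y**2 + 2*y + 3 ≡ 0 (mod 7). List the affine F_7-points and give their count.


Affine F_7-points: {(1, 0), (1, 1), (1, 3), (2, 5), (4, 1), (4, 2)}; count = 6.

For each of the 49 pairs (x, y) ∈ F_7², evaluate f(x, y) mod 7. Record the zeros.
  x = 0: [0↦3, 1↦3, 2↦2, 3↦1, 4↦1, 5↦3, 6↦1]  zeros at y ∈ ∅
  x = 1: [0↦0, 1↦0, 2↦2, 3↦0, 4↦2, 5↦2, 6↦1]  zeros at y ∈ {0, 1, 3}
  x = 2: [0↦4, 1↦1, 2↦3, 3↦4, 4↦5, 5↦0, 6↦4]  zeros at y ∈ {5}
  x = 3: [0↦6, 1↦4, 2↦3, 3↦4, 4↦1, 5↦2, 6↦1]  zeros at y ∈ ∅
  x = 4: [0↦4, 1↦0, 2↦0, 3↦5, 4↦2, 5↦6, 6↦4]  zeros at y ∈ {1, 2}
  x = 5: [0↦3, 1↦1, 2↦6, 3↦5, 4↦6, 5↦3, 6↦4]  zeros at y ∈ ∅
  x = 6: [0↦1, 1↦5, 2↦5, 3↦2, 4↦4, 5↦5, 6↦6]  zeros at y ∈ ∅
Collecting zeros: affine points = {(1, 0), (1, 1), (1, 3), (2, 5), (4, 1), (4, 2)}.
Total count |C(F_7)_aff| = 6.


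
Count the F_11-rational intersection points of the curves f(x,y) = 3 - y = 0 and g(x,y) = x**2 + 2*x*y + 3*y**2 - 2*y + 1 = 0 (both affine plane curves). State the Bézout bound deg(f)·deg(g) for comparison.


Common zeros: {(0, 3), (5, 3)}; count = 2; Bézout bound = 2.

deg(f) = 1, deg(g) = 2, so Bézout bound = 2.
Scan x ∈ F_11. For each x, list the y ∈ F_11 with f(x, y) ≡ 0 and those with g(x, y) ≡ 0 (mod 11); the common zeros in that column are the intersection.
  x = 0: f ≡ 0 at y ∈ {3}; g ≡ 0 at y ∈ {3, 5}; common: {3}.
  x = 1: f ≡ 0 at y ∈ {3}; g ≡ 0 at y ∈ {5, 6}; common: ∅.
  x = 2: f ≡ 0 at y ∈ {3}; g ≡ 0 at y ∈ ∅; common: ∅.
  x = 3: f ≡ 0 at y ∈ {3}; g ≡ 0 at y ∈ ∅; common: ∅.
  x = 4: f ≡ 0 at y ∈ {3}; g ≡ 0 at y ∈ ∅; common: ∅.
  x = 5: f ≡ 0 at y ∈ {3}; g ≡ 0 at y ∈ {3, 9}; common: {3}.
  x = 6: f ≡ 0 at y ∈ {3}; g ≡ 0 at y ∈ ∅; common: ∅.
  x = 7: f ≡ 0 at y ∈ {3}; g ≡ 0 at y ∈ ∅; common: ∅.
  x = 8: f ≡ 0 at y ∈ {3}; g ≡ 0 at y ∈ ∅; common: ∅.
  x = 9: f ≡ 0 at y ∈ {3}; g ≡ 0 at y ∈ {6, 7}; common: ∅.
  x = 10: f ≡ 0 at y ∈ {3}; g ≡ 0 at y ∈ {7, 9}; common: ∅.
Collecting: common zeros = {(0, 3), (5, 3)}, so the count is 2.
Comparison with the Bézout bound: 2 ≤ 2 = deg(f)·deg(g), as expected for curves with no common component (the bound is attained).


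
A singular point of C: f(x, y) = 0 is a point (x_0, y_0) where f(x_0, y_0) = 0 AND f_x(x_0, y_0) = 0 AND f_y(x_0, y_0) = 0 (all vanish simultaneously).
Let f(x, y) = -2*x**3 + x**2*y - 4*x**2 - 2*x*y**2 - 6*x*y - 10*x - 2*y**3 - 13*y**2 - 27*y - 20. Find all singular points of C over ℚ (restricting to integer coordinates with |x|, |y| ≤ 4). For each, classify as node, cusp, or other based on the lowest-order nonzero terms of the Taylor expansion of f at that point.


Singular points: {(-1, -2)}; classification: cusp.

Compute partial derivatives:
  f_x = -6*x**2 + 2*x*y - 8*x - 2*y**2 - 6*y - 10.
  f_y = x**2 - 4*x*y - 6*x - 6*y**2 - 26*y - 27.
Scan x_0 ∈ {−4, ..., 4}. For each x_0, f_y(x_0, y) is a polynomial in y; find its integer roots y ∈ {−4, ..., 4}, then test f_x and f at those candidates.
  x = -4: f_y(-4, y) = -6*y**2 - 10*y + 13; no integer root y with |y| ≤ 4.
  x = -3: f_y(-3, y) = -6*y**2 - 14*y; vanishes at y ∈ {0}. (-3, 0): f_x = -40 ≠ 0.
  x = -2: f_y(-2, y) = -6*y**2 - 18*y - 11; no integer root y with |y| ≤ 4.
  x = -1: f_y(-1, y) = -6*y**2 - 22*y - 20; vanishes at y ∈ {-2}. (-1, -2): f_x = 0, f = 0 — SINGULAR.
  x = 0: f_y(0, y) = -6*y**2 - 26*y - 27; no integer root y with |y| ≤ 4.
  x = 1: f_y(1, y) = -6*y**2 - 30*y - 32; no integer root y with |y| ≤ 4.
  x = 2: f_y(2, y) = -6*y**2 - 34*y - 35; no integer root y with |y| ≤ 4.
  x = 3: f_y(3, y) = -6*y**2 - 38*y - 36; no integer root y with |y| ≤ 4.
  x = 4: f_y(4, y) = -6*y**2 - 42*y - 35; no integer root y with |y| ≤ 4.
Only singular point on the grid: (-1, -2).
Classify: substitute x = -1 + u, y = -2 + v and expand: f = -2*u**3 + u**2*v - 2*u*v**2 - 2*v**3 + v**2.
No constant or linear terms (consistent with a singular point). Quadratic part: v**2. Cubic part: -2*u**3 + u**2*v - 2*u*v**2 - 2*v**3.
The quadratic part v**2 is a perfect square, so there is a single (double) tangent line v = 0, i.e. y = -2. Restricting the cubic part to that line (v = 0) leaves -2*u**3 ≠ 0, so f is not divisible by v and the branch is v² ≈ 2*u**3 to lowest order — this is a cusp.
Classification: cusp.


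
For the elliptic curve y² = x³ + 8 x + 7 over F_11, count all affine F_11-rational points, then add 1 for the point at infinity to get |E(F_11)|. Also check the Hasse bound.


Affine points = {(1, 4), (1, 7), (2, 3), (2, 8), (3, 5), (3, 6), (4, 2), (4, 9), (8, 0), (9, 4), (9, 7), (10, 3), (10, 8)}; affine count = 13; |E(F_11)| = 14.

Discriminant check: Δ ∝ 4a³ + 27b² = 4·8³ + 27·7² = 4·512 + 27·49 ≡ 5 (mod 11). Nonzero ⇒ E is nonsingular.
For each x ∈ F_11, compute rhs = x³ + 8·x + 7 mod 11, then count y ∈ F_11 with y² ≡ rhs.
  x = 0: rhs = 7, matching y values: none (0 points).
  x = 1: rhs = 5, matching y values: 4, 7 (2 points).
  x = 2: rhs = 9, matching y values: 3, 8 (2 points).
  x = 3: rhs = 3, matching y values: 5, 6 (2 points).
  x = 4: rhs = 4, matching y values: 2, 9 (2 points).
  x = 5: rhs = 7, matching y values: none (0 points).
  x = 6: rhs = 7, matching y values: none (0 points).
  x = 7: rhs = 10, matching y values: none (0 points).
  x = 8: rhs = 0, matching y values: 0 (1 points).
  x = 9: rhs = 5, matching y values: 4, 7 (2 points).
  x = 10: rhs = 9, matching y values: 3, 8 (2 points).
Total affine count: 13.
Full point count |E(F_11)| = 13 + 1 = 14.
Hasse bound: |14 − (11+1)| = |2| = 2 ≤ 2√11 ≈ 6.6332 ✓.


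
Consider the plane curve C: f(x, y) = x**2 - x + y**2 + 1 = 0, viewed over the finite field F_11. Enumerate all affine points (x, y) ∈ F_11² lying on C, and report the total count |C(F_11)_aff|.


Affine F_11-points: {(3, 2), (3, 9), (4, 3), (4, 8), (5, 1), (5, 10), (7, 1), (7, 10), (8, 3), (8, 8), (9, 2), (9, 9)}; count = 12.

For each of the 121 pairs (x, y) ∈ F_11², evaluate f(x, y) mod 11. Record the zeros.
  x = 0: [0↦1, 1↦2, 2↦5, 3↦10, 4↦6, 5↦4, 6↦4, 7↦6, 8↦10, 9↦5, 10↦2]  zeros at y ∈ ∅
  x = 1: [0↦1, 1↦2, 2↦5, 3↦10, 4↦6, 5↦4, 6↦4, 7↦6, 8↦10, 9↦5, 10↦2]  zeros at y ∈ ∅
  x = 2: [0↦3, 1↦4, 2↦7, 3↦1, 4↦8, 5↦6, 6↦6, 7↦8, 8↦1, 9↦7, 10↦4]  zeros at y ∈ ∅
  x = 3: [0↦7, 1↦8, 2↦0, 3↦5, 4↦1, 5↦10, 6↦10, 7↦1, 8↦5, 9↦0, 10↦8]  zeros at y ∈ {2, 9}
  x = 4: [0↦2, 1↦3, 2↦6, 3↦0, 4↦7, 5↦5, 6↦5, 7↦7, 8↦0, 9↦6, 10↦3]  zeros at y ∈ {3, 8}
  x = 5: [0↦10, 1↦0, 2↦3, 3↦8, 4↦4, 5↦2, 6↦2, 7↦4, 8↦8, 9↦3, 10↦0]  zeros at y ∈ {1, 10}
  x = 6: [0↦9, 1↦10, 2↦2, 3↦7, 4↦3, 5↦1, 6↦1, 7↦3, 8↦7, 9↦2, 10↦10]  zeros at y ∈ ∅
  x = 7: [0↦10, 1↦0, 2↦3, 3↦8, 4↦4, 5↦2, 6↦2, 7↦4, 8↦8, 9↦3, 10↦0]  zeros at y ∈ {1, 10}
  x = 8: [0↦2, 1↦3, 2↦6, 3↦0, 4↦7, 5↦5, 6↦5, 7↦7, 8↦0, 9↦6, 10↦3]  zeros at y ∈ {3, 8}
  x = 9: [0↦7, 1↦8, 2↦0, 3↦5, 4↦1, 5↦10, 6↦10, 7↦1, 8↦5, 9↦0, 10↦8]  zeros at y ∈ {2, 9}
  x = 10: [0↦3, 1↦4, 2↦7, 3↦1, 4↦8, 5↦6, 6↦6, 7↦8, 8↦1, 9↦7, 10↦4]  zeros at y ∈ ∅
Collecting zeros: affine points = {(3, 2), (3, 9), (4, 3), (4, 8), (5, 1), (5, 10), (7, 1), (7, 10), (8, 3), (8, 8), (9, 2), (9, 9)}.
Total count |C(F_11)_aff| = 12.


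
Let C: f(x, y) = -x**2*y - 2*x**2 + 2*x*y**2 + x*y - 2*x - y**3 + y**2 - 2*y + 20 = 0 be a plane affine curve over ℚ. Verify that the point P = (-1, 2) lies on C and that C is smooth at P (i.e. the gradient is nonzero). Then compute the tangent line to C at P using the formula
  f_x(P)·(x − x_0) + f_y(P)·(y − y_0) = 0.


Tangent line at P: 16*x - 20*y + 56 = 0.

Step 1: f(-1, 2) = 0, so P lies on C.
Step 2: partial derivatives
  f_x(x, y) = -2*x*y - 4*x + 2*y**2 + y - 2, f_y(x, y) = -x**2 + 4*x*y + x - 3*y**2 + 2*y - 2.
  f_x(P) = 16, f_y(P) = -20 (gradient nonzero, so P is smooth).
Step 3: tangent line at P: 16·(x − -1) + -20·(y − 2) = 0.
Expanding: 16*x - 20*y + 56 = 0.


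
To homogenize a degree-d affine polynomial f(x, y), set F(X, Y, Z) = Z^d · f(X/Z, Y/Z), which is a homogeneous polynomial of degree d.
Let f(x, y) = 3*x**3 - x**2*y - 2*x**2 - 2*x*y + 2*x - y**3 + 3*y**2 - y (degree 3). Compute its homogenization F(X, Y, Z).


F(X, Y, Z) = 3*X**3 - X**2*Y - 2*X**2*Z - 2*X*Y*Z + 2*X*Z**2 - Y**3 + 3*Y**2*Z - Y*Z**2

deg(f) = 3.
Substitute x = X/Z, y = Y/Z into f, then multiply by Z^3.
  monomial 3·x^3·y^0 ↦ 3·X^3·Y^0·Z^0.
  monomial -1·x^2·y^1 ↦ -1·X^2·Y^1·Z^0.
  monomial -2·x^2·y^0 ↦ -2·X^2·Y^0·Z^1.
  monomial -2·x^1·y^1 ↦ -2·X^1·Y^1·Z^1.
  monomial 2·x^1·y^0 ↦ 2·X^1·Y^0·Z^2.
  monomial -1·x^0·y^3 ↦ -1·X^0·Y^3·Z^0.
  monomial 3·x^0·y^2 ↦ 3·X^0·Y^2·Z^1.
  monomial -1·x^0·y^1 ↦ -1·X^0·Y^1·Z^2.
Collecting: F(X, Y, Z) = 3*X**3 - X**2*Y - 2*X**2*Z - 2*X*Y*Z + 2*X*Z**2 - Y**3 + 3*Y**2*Z - Y*Z**2.


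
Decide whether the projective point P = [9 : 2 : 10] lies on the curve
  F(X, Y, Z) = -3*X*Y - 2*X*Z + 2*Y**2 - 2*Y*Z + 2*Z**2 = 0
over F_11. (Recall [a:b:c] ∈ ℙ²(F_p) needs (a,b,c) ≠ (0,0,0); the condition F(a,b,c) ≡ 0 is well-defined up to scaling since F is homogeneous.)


F(9,2,10) ≡ 0 (mod 11); P is on the curve.

Evaluate F(9, 2, 10) term-by-term (mod 11).
  -3*X*Y ↦ -3·9·2·1 = -54
  -2*X*Z ↦ -2·9·1·10 = -180
  2*Y**2 ↦ 2·1·4·1 = 8
  -2*Y*Z ↦ -2·1·2·10 = -40
  2*Z**2 ↦ 2·1·1·100 = 200
Sum: F(9, 2, 10) = (-54) + (-180) + (8) + (-40) + (200) = -66.
Reducing mod 11: -66 ≡ 0 (mod 11).
Since F(a, b, c) ≡ 0 (mod 11), P lies on the curve.


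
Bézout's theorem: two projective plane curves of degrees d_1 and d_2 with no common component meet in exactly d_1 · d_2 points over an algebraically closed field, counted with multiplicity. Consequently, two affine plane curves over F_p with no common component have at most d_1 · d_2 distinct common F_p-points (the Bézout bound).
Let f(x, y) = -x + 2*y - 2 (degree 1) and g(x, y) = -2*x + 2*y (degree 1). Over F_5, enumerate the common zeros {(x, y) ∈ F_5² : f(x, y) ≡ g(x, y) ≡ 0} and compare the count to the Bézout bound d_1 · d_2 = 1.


Common zeros: {(2, 2)}; count = 1; Bézout bound = 1.

deg(f) = 1, deg(g) = 1, so Bézout bound = 1.
Scan x ∈ F_5. For each x, list the y ∈ F_5 with f(x, y) ≡ 0 and those with g(x, y) ≡ 0 (mod 5); the common zeros in that column are the intersection.
  x = 0: f ≡ 0 at y ∈ {1}; g ≡ 0 at y ∈ {0}; common: ∅.
  x = 1: f ≡ 0 at y ∈ {4}; g ≡ 0 at y ∈ {1}; common: ∅.
  x = 2: f ≡ 0 at y ∈ {2}; g ≡ 0 at y ∈ {2}; common: {2}.
  x = 3: f ≡ 0 at y ∈ {0}; g ≡ 0 at y ∈ {3}; common: ∅.
  x = 4: f ≡ 0 at y ∈ {3}; g ≡ 0 at y ∈ {4}; common: ∅.
Collecting: common zeros = {(2, 2)}, so the count is 1.
Comparison with the Bézout bound: 1 ≤ 1 = deg(f)·deg(g), as expected for curves with no common component (the bound is attained).


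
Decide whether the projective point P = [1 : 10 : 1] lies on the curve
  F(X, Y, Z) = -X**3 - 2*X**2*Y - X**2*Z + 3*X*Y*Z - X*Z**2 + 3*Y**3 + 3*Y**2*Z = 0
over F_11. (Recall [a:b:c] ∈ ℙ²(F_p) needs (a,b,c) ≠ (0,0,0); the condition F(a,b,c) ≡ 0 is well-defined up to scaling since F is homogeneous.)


F(1,10,1) ≡ 7 (mod 11); P is NOT on the curve.

Evaluate F(1, 10, 1) term-by-term (mod 11).
  -X**3 ↦ -1·1·1·1 = -1
  -2*X**2*Y ↦ -2·1·10·1 = -20
  -X**2*Z ↦ -1·1·1·1 = -1
  3*X*Y*Z ↦ 3·1·10·1 = 30
  -X*Z**2 ↦ -1·1·1·1 = -1
  3*Y**3 ↦ 3·1·1000·1 = 3000
  3*Y**2*Z ↦ 3·1·100·1 = 300
Sum: F(1, 10, 1) = (-1) + (-20) + (-1) + (30) + (-1) + (3000) + (300) = 3307.
Reducing mod 11: 3307 ≡ 7 (mod 11).
Since F(a, b, c) ≡ 7 ≠ 0 (mod 11), P does NOT lie on the curve.


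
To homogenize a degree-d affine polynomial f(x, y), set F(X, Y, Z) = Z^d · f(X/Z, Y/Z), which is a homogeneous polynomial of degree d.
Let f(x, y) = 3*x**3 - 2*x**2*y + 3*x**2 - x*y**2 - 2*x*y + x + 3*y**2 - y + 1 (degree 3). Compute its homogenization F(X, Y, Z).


F(X, Y, Z) = 3*X**3 - 2*X**2*Y + 3*X**2*Z - X*Y**2 - 2*X*Y*Z + X*Z**2 + 3*Y**2*Z - Y*Z**2 + Z**3

deg(f) = 3.
Substitute x = X/Z, y = Y/Z into f, then multiply by Z^3.
  monomial 3·x^3·y^0 ↦ 3·X^3·Y^0·Z^0.
  monomial -2·x^2·y^1 ↦ -2·X^2·Y^1·Z^0.
  monomial 3·x^2·y^0 ↦ 3·X^2·Y^0·Z^1.
  monomial -1·x^1·y^2 ↦ -1·X^1·Y^2·Z^0.
  monomial -2·x^1·y^1 ↦ -2·X^1·Y^1·Z^1.
  monomial 1·x^1·y^0 ↦ 1·X^1·Y^0·Z^2.
  monomial 3·x^0·y^2 ↦ 3·X^0·Y^2·Z^1.
  monomial -1·x^0·y^1 ↦ -1·X^0·Y^1·Z^2.
  monomial 1·x^0·y^0 ↦ 1·X^0·Y^0·Z^3.
Collecting: F(X, Y, Z) = 3*X**3 - 2*X**2*Y + 3*X**2*Z - X*Y**2 - 2*X*Y*Z + X*Z**2 + 3*Y**2*Z - Y*Z**2 + Z**3.


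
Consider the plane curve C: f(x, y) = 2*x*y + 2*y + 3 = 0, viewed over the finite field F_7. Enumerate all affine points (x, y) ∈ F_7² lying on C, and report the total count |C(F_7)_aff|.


Affine F_7-points: {(0, 2), (1, 1), (2, 3), (3, 4), (4, 6), (5, 5)}; count = 6.

For each of the 49 pairs (x, y) ∈ F_7², evaluate f(x, y) mod 7. Record the zeros.
  x = 0: [0↦3, 1↦5, 2↦0, 3↦2, 4↦4, 5↦6, 6↦1]  zeros at y ∈ {2}
  x = 1: [0↦3, 1↦0, 2↦4, 3↦1, 4↦5, 5↦2, 6↦6]  zeros at y ∈ {1}
  x = 2: [0↦3, 1↦2, 2↦1, 3↦0, 4↦6, 5↦5, 6↦4]  zeros at y ∈ {3}
  x = 3: [0↦3, 1↦4, 2↦5, 3↦6, 4↦0, 5↦1, 6↦2]  zeros at y ∈ {4}
  x = 4: [0↦3, 1↦6, 2↦2, 3↦5, 4↦1, 5↦4, 6↦0]  zeros at y ∈ {6}
  x = 5: [0↦3, 1↦1, 2↦6, 3↦4, 4↦2, 5↦0, 6↦5]  zeros at y ∈ {5}
  x = 6: [0↦3, 1↦3, 2↦3, 3↦3, 4↦3, 5↦3, 6↦3]  zeros at y ∈ ∅
Collecting zeros: affine points = {(0, 2), (1, 1), (2, 3), (3, 4), (4, 6), (5, 5)}.
Total count |C(F_7)_aff| = 6.


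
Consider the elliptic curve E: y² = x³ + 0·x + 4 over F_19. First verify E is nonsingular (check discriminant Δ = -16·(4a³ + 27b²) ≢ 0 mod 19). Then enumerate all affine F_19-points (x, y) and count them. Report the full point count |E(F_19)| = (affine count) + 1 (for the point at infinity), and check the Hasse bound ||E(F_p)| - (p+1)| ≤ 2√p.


Affine points = {(0, 2), (0, 17), (1, 9), (1, 10), (4, 7), (4, 12), (6, 7), (6, 12), (7, 9), (7, 10), (9, 7), (9, 12), (10, 4), (10, 15), (11, 9), (11, 10), (13, 4), (13, 15), (15, 4), (15, 15)}; affine count = 20; |E(F_19)| = 21.

Discriminant check: Δ ∝ 4a³ + 27b² = 4·0³ + 27·4² = 4·0 + 27·16 ≡ 14 (mod 19). Nonzero ⇒ E is nonsingular.
For each x ∈ F_19, compute rhs = x³ + 0·x + 4 mod 19, then count y ∈ F_19 with y² ≡ rhs.
  x = 0: rhs = 4, matching y values: 2, 17 (2 points).
  x = 1: rhs = 5, matching y values: 9, 10 (2 points).
  x = 2: rhs = 12, matching y values: none (0 points).
  x = 3: rhs = 12, matching y values: none (0 points).
  x = 4: rhs = 11, matching y values: 7, 12 (2 points).
  x = 5: rhs = 15, matching y values: none (0 points).
  x = 6: rhs = 11, matching y values: 7, 12 (2 points).
  x = 7: rhs = 5, matching y values: 9, 10 (2 points).
  x = 8: rhs = 3, matching y values: none (0 points).
  x = 9: rhs = 11, matching y values: 7, 12 (2 points).
  x = 10: rhs = 16, matching y values: 4, 15 (2 points).
  x = 11: rhs = 5, matching y values: 9, 10 (2 points).
  x = 12: rhs = 3, matching y values: none (0 points).
  x = 13: rhs = 16, matching y values: 4, 15 (2 points).
  x = 14: rhs = 12, matching y values: none (0 points).
  x = 15: rhs = 16, matching y values: 4, 15 (2 points).
  x = 16: rhs = 15, matching y values: none (0 points).
  x = 17: rhs = 15, matching y values: none (0 points).
  x = 18: rhs = 3, matching y values: none (0 points).
Total affine count: 20.
Full point count |E(F_19)| = 20 + 1 = 21.
Hasse bound: |21 − (19+1)| = |1| = 1 ≤ 2√19 ≈ 8.7178 ✓.


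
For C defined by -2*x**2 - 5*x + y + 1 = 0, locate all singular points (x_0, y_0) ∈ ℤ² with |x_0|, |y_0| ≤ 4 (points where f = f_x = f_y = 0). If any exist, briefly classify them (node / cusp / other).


No singular points in the scanned grid; C is smooth there.

Compute partial derivatives:
  f_x = -4*x - 5.
  f_y = 1.
f_y = 1 is a nonzero constant, so f_y never vanishes: no point (x, y) can satisfy f = f_x = f_y = 0. In particular no (x, y) ∈ {−4, ..., 4}² is singular; the curve is smooth.


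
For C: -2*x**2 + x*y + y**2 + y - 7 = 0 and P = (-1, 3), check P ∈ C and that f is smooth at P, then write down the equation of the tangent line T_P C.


Tangent line at P: 7*x + 6*y - 11 = 0.

Step 1: f(-1, 3) = 0, so P lies on C.
Step 2: partial derivatives
  f_x(x, y) = -4*x + y, f_y(x, y) = x + 2*y + 1.
  f_x(P) = 7, f_y(P) = 6 (gradient nonzero, so P is smooth).
Step 3: tangent line at P: 7·(x − -1) + 6·(y − 3) = 0.
Expanding: 7*x + 6*y - 11 = 0.


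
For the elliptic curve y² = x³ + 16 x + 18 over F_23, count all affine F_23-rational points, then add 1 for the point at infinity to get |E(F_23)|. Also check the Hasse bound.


Affine points = {(0, 8), (0, 15), (1, 9), (1, 14), (2, 9), (2, 14), (3, 1), (3, 22), (4, 10), (4, 13), (5, 4), (5, 19), (6, 10), (6, 13), (7, 6), (7, 17), (12, 11), (12, 12), (13, 10), (13, 13), (16, 0), (20, 9), (20, 14), (21, 1), (21, 22), (22, 1), (22, 22)}; affine count = 27; |E(F_23)| = 28.

Discriminant check: Δ ∝ 4a³ + 27b² = 4·16³ + 27·18² = 4·4096 + 27·324 ≡ 16 (mod 23). Nonzero ⇒ E is nonsingular.
For each x ∈ F_23, compute rhs = x³ + 16·x + 18 mod 23, then count y ∈ F_23 with y² ≡ rhs.
  x = 0: rhs = 18, matching y values: 8, 15 (2 points).
  x = 1: rhs = 12, matching y values: 9, 14 (2 points).
  x = 2: rhs = 12, matching y values: 9, 14 (2 points).
  x = 3: rhs = 1, matching y values: 1, 22 (2 points).
  x = 4: rhs = 8, matching y values: 10, 13 (2 points).
  x = 5: rhs = 16, matching y values: 4, 19 (2 points).
  x = 6: rhs = 8, matching y values: 10, 13 (2 points).
  x = 7: rhs = 13, matching y values: 6, 17 (2 points).
  x = 8: rhs = 14, matching y values: none (0 points).
  x = 9: rhs = 17, matching y values: none (0 points).
  x = 10: rhs = 5, matching y values: none (0 points).
  x = 11: rhs = 7, matching y values: none (0 points).
  x = 12: rhs = 6, matching y values: 11, 12 (2 points).
  x = 13: rhs = 8, matching y values: 10, 13 (2 points).
  x = 14: rhs = 19, matching y values: none (0 points).
  x = 15: rhs = 22, matching y values: none (0 points).
  x = 16: rhs = 0, matching y values: 0 (1 points).
  x = 17: rhs = 5, matching y values: none (0 points).
  x = 18: rhs = 20, matching y values: none (0 points).
  x = 19: rhs = 5, matching y values: none (0 points).
  x = 20: rhs = 12, matching y values: 9, 14 (2 points).
  x = 21: rhs = 1, matching y values: 1, 22 (2 points).
  x = 22: rhs = 1, matching y values: 1, 22 (2 points).
Total affine count: 27.
Full point count |E(F_23)| = 27 + 1 = 28.
Hasse bound: |28 − (23+1)| = |4| = 4 ≤ 2√23 ≈ 9.5917 ✓.


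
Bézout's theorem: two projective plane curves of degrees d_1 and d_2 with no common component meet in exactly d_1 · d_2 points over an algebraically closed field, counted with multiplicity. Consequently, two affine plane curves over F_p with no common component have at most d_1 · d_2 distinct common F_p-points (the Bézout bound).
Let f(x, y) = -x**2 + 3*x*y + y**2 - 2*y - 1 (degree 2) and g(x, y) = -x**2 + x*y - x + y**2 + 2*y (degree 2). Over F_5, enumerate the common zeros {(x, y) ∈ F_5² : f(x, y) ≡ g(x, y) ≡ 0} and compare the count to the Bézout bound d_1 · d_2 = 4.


Common zeros: ∅; count = 0; Bézout bound = 4.

deg(f) = 2, deg(g) = 2, so Bézout bound = 4.
Scan x ∈ F_5. For each x, list the y ∈ F_5 with f(x, y) ≡ 0 and those with g(x, y) ≡ 0 (mod 5); the common zeros in that column are the intersection.
  x = 0: f ≡ 0 at y ∈ ∅; g ≡ 0 at y ∈ {0, 3}; common: ∅.
  x = 1: f ≡ 0 at y ∈ {1, 3}; g ≡ 0 at y ∈ ∅; common: ∅.
  x = 2: f ≡ 0 at y ∈ {0, 1}; g ≡ 0 at y ∈ {3}; common: ∅.
  x = 3: f ≡ 0 at y ∈ {0, 3}; g ≡ 0 at y ∈ ∅; common: ∅.
  x = 4: f ≡ 0 at y ∈ ∅; g ≡ 0 at y ∈ {0, 4}; common: ∅.
Collecting: common zeros = ∅, so the count is 0.
Comparison with the Bézout bound: 0 ≤ 4 = deg(f)·deg(g), as expected for curves with no common component (the affine F_5-count falls short of the bound because intersections may lie at infinity, over extension fields, or carry multiplicity).


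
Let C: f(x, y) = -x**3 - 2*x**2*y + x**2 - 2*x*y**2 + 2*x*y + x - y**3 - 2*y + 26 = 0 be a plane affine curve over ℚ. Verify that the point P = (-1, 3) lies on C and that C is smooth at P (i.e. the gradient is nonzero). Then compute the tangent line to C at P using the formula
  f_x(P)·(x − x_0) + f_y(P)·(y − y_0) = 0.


Tangent line at P: -4*x - 21*y + 59 = 0.

Step 1: f(-1, 3) = 0, so P lies on C.
Step 2: partial derivatives
  f_x(x, y) = -3*x**2 - 4*x*y + 2*x - 2*y**2 + 2*y + 1, f_y(x, y) = -2*x**2 - 4*x*y + 2*x - 3*y**2 - 2.
  f_x(P) = -4, f_y(P) = -21 (gradient nonzero, so P is smooth).
Step 3: tangent line at P: -4·(x − -1) + -21·(y − 3) = 0.
Expanding: -4*x - 21*y + 59 = 0.


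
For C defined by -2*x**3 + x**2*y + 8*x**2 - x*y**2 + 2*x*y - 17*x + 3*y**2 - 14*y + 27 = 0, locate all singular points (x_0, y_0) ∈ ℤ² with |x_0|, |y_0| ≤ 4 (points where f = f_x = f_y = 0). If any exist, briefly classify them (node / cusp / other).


Singular points: {(2, 3)}; classification: node.

Compute partial derivatives:
  f_x = -6*x**2 + 2*x*y + 16*x - y**2 + 2*y - 17.
  f_y = x**2 - 2*x*y + 2*x + 6*y - 14.
Scan x_0 ∈ {−4, ..., 4}. For each x_0, f_y(x_0, y) is a polynomial in y; find its integer roots y ∈ {−4, ..., 4}, then test f_x and f at those candidates.
  x = -4: f_y(-4, y) = 14*y - 6; no integer root y with |y| ≤ 4.
  x = -3: f_y(-3, y) = 12*y - 11; no integer root y with |y| ≤ 4.
  x = -2: f_y(-2, y) = 10*y - 14; no integer root y with |y| ≤ 4.
  x = -1: f_y(-1, y) = 8*y - 15; no integer root y with |y| ≤ 4.
  x = 0: f_y(0, y) = 6*y - 14; no integer root y with |y| ≤ 4.
  x = 1: f_y(1, y) = 4*y - 11; no integer root y with |y| ≤ 4.
  x = 2: f_y(2, y) = 2*y - 6; vanishes at y ∈ {3}. (2, 3): f_x = 0, f = 0 — SINGULAR.
  x = 3: f_y(3, y) = 1; no integer root y with |y| ≤ 4.
  x = 4: f_y(4, y) = 10 - 2*y; no integer root y with |y| ≤ 4.
Only singular point on the grid: (2, 3).
Classify: substitute x = 2 + u, y = 3 + v and expand: f = -2*u**3 + u**2*v - u**2 - u*v**2 + v**2.
No constant or linear terms (consistent with a singular point). Quadratic part: -u**2 + v**2. Cubic part: -2*u**3 + u**2*v - u*v**2.
The quadratic part v**2 - u**2 = (v − u)(v + u) splits into two distinct linear factors, so there are two distinct tangent lines y − 3 = ±(x − 2) — this is a node (ordinary double point).
Classification: node.


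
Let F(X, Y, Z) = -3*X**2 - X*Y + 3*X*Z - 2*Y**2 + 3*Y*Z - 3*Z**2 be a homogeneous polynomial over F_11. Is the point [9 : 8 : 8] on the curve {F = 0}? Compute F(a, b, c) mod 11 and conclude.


F(9,8,8) ≡ 4 (mod 11); P is NOT on the curve.

Evaluate F(9, 8, 8) term-by-term (mod 11).
  -3*X**2 ↦ -3·81·1·1 = -243
  -X*Y ↦ -1·9·8·1 = -72
  3*X*Z ↦ 3·9·1·8 = 216
  -2*Y**2 ↦ -2·1·64·1 = -128
  3*Y*Z ↦ 3·1·8·8 = 192
  -3*Z**2 ↦ -3·1·1·64 = -192
Sum: F(9, 8, 8) = (-243) + (-72) + (216) + (-128) + (192) + (-192) = -227.
Reducing mod 11: -227 ≡ 4 (mod 11).
Since F(a, b, c) ≡ 4 ≠ 0 (mod 11), P does NOT lie on the curve.


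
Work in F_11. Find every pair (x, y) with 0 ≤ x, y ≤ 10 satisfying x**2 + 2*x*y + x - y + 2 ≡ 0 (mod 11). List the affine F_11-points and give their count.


Affine F_11-points: {(0, 2), (1, 7), (2, 1), (3, 6), (4, 0), (5, 5), (6, 0), (6, 1), (6, 2), (6, 3), (6, 4), (6, 5), (6, 6), (6, 7), (6, 8), (6, 9), (6, 10), (7, 4), (8, 9), (9, 3), (10, 8)}; count = 21.

For each of the 121 pairs (x, y) ∈ F_11², evaluate f(x, y) mod 11. Record the zeros.
  x = 0: [0↦2, 1↦1, 2↦0, 3↦10, 4↦9, 5↦8, 6↦7, 7↦6, 8↦5, 9↦4, 10↦3]  zeros at y ∈ {2}
  x = 1: [0↦4, 1↦5, 2↦6, 3↦7, 4↦8, 5↦9, 6↦10, 7↦0, 8↦1, 9↦2, 10↦3]  zeros at y ∈ {7}
  x = 2: [0↦8, 1↦0, 2↦3, 3↦6, 4↦9, 5↦1, 6↦4, 7↦7, 8↦10, 9↦2, 10↦5]  zeros at y ∈ {1}
  x = 3: [0↦3, 1↦8, 2↦2, 3↦7, 4↦1, 5↦6, 6↦0, 7↦5, 8↦10, 9↦4, 10↦9]  zeros at y ∈ {6}
  x = 4: [0↦0, 1↦7, 2↦3, 3↦10, 4↦6, 5↦2, 6↦9, 7↦5, 8↦1, 9↦8, 10↦4]  zeros at y ∈ {0}
  x = 5: [0↦10, 1↦8, 2↦6, 3↦4, 4↦2, 5↦0, 6↦9, 7↦7, 8↦5, 9↦3, 10↦1]  zeros at y ∈ {5}
  x = 6: [0↦0, 1↦0, 2↦0, 3↦0, 4↦0, 5↦0, 6↦0, 7↦0, 8↦0, 9↦0, 10↦0]  zeros at y ∈ {0, 1, 2, 3, 4, 5, 6, 7, 8, 9, 10}
  x = 7: [0↦3, 1↦5, 2↦7, 3↦9, 4↦0, 5↦2, 6↦4, 7↦6, 8↦8, 9↦10, 10↦1]  zeros at y ∈ {4}
  x = 8: [0↦8, 1↦1, 2↦5, 3↦9, 4↦2, 5↦6, 6↦10, 7↦3, 8↦7, 9↦0, 10↦4]  zeros at y ∈ {9}
  x = 9: [0↦4, 1↦10, 2↦5, 3↦0, 4↦6, 5↦1, 6↦7, 7↦2, 8↦8, 9↦3, 10↦9]  zeros at y ∈ {3}
  x = 10: [0↦2, 1↦10, 2↦7, 3↦4, 4↦1, 5↦9, 6↦6, 7↦3, 8↦0, 9↦8, 10↦5]  zeros at y ∈ {8}
Collecting zeros: affine points = {(0, 2), (1, 7), (2, 1), (3, 6), (4, 0), (5, 5), (6, 0), (6, 1), (6, 2), (6, 3), (6, 4), (6, 5), (6, 6), (6, 7), (6, 8), (6, 9), (6, 10), (7, 4), (8, 9), (9, 3), (10, 8)}.
Total count |C(F_11)_aff| = 21.


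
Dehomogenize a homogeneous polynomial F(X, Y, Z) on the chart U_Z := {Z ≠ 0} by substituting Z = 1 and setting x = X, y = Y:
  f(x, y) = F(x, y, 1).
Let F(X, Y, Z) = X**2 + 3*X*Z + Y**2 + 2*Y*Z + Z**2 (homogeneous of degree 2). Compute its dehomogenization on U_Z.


f(x, y) = x**2 + 3*x + y**2 + 2*y + 1

On U_Z we set Z = 1. Each monomial c·X^i·Y^j·Z^k in F becomes c·x^i·y^j·1^k = c·x^i·y^j.
Substituting Z = 1: F(X, Y, 1) = x**2 + 3*x + y**2 + 2*y + 1.
Note: deg(f) ≤ deg(F) = 2; strict inequality happens when F is divisible by Z (lost terms).


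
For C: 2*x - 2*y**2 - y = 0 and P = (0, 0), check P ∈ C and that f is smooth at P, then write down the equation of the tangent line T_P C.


Tangent line at P: 2*x - y = 0.

Step 1: f(0, 0) = 0, so P lies on C.
Step 2: partial derivatives
  f_x(x, y) = 2, f_y(x, y) = -4*y - 1.
  f_x(P) = 2, f_y(P) = -1 (gradient nonzero, so P is smooth).
Step 3: tangent line at P: 2·(x − 0) + -1·(y − 0) = 0.
Expanding: 2*x - y = 0.


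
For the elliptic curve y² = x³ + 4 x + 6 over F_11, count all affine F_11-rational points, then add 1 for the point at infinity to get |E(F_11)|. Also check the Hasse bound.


Affine points = {(1, 0), (2, 0), (3, 1), (3, 10), (4, 3), (4, 8), (6, 2), (6, 9), (7, 5), (7, 6), (8, 0), (9, 1), (9, 10), (10, 1), (10, 10)}; affine count = 15; |E(F_11)| = 16.

Discriminant check: Δ ∝ 4a³ + 27b² = 4·4³ + 27·6² = 4·64 + 27·36 ≡ 7 (mod 11). Nonzero ⇒ E is nonsingular.
For each x ∈ F_11, compute rhs = x³ + 4·x + 6 mod 11, then count y ∈ F_11 with y² ≡ rhs.
  x = 0: rhs = 6, matching y values: none (0 points).
  x = 1: rhs = 0, matching y values: 0 (1 points).
  x = 2: rhs = 0, matching y values: 0 (1 points).
  x = 3: rhs = 1, matching y values: 1, 10 (2 points).
  x = 4: rhs = 9, matching y values: 3, 8 (2 points).
  x = 5: rhs = 8, matching y values: none (0 points).
  x = 6: rhs = 4, matching y values: 2, 9 (2 points).
  x = 7: rhs = 3, matching y values: 5, 6 (2 points).
  x = 8: rhs = 0, matching y values: 0 (1 points).
  x = 9: rhs = 1, matching y values: 1, 10 (2 points).
  x = 10: rhs = 1, matching y values: 1, 10 (2 points).
Total affine count: 15.
Full point count |E(F_11)| = 15 + 1 = 16.
Hasse bound: |16 − (11+1)| = |4| = 4 ≤ 2√11 ≈ 6.6332 ✓.


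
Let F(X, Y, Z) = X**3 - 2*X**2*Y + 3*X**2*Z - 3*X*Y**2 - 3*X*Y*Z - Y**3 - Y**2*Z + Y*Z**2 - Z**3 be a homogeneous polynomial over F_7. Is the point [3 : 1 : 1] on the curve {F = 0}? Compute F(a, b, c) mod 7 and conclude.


F(3,1,1) ≡ 2 (mod 7); P is NOT on the curve.

Evaluate F(3, 1, 1) term-by-term (mod 7).
  X**3 ↦ 1·27·1·1 = 27
  -2*X**2*Y ↦ -2·9·1·1 = -18
  3*X**2*Z ↦ 3·9·1·1 = 27
  -3*X*Y**2 ↦ -3·3·1·1 = -9
  -3*X*Y*Z ↦ -3·3·1·1 = -9
  -Y**3 ↦ -1·1·1·1 = -1
  -Y**2*Z ↦ -1·1·1·1 = -1
  Y*Z**2 ↦ 1·1·1·1 = 1
  -Z**3 ↦ -1·1·1·1 = -1
Sum: F(3, 1, 1) = (27) + (-18) + (27) + (-9) + (-9) + (-1) + (-1) + (1) + (-1) = 16.
Reducing mod 7: 16 ≡ 2 (mod 7).
Since F(a, b, c) ≡ 2 ≠ 0 (mod 7), P does NOT lie on the curve.


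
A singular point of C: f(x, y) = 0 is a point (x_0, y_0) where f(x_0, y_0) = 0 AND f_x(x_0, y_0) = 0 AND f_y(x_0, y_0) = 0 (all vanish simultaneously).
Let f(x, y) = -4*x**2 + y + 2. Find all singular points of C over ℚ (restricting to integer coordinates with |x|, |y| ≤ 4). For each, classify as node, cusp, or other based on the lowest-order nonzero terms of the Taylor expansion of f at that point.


No singular points in the scanned grid; C is smooth there.

Compute partial derivatives:
  f_x = -8*x.
  f_y = 1.
f_y = 1 is a nonzero constant, so f_y never vanishes: no point (x, y) can satisfy f = f_x = f_y = 0. In particular no (x, y) ∈ {−4, ..., 4}² is singular; the curve is smooth.


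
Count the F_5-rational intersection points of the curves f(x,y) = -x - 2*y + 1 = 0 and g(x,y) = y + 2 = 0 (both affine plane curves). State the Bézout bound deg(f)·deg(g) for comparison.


Common zeros: {(0, 3)}; count = 1; Bézout bound = 1.

deg(f) = 1, deg(g) = 1, so Bézout bound = 1.
Scan x ∈ F_5. For each x, list the y ∈ F_5 with f(x, y) ≡ 0 and those with g(x, y) ≡ 0 (mod 5); the common zeros in that column are the intersection.
  x = 0: f ≡ 0 at y ∈ {3}; g ≡ 0 at y ∈ {3}; common: {3}.
  x = 1: f ≡ 0 at y ∈ {0}; g ≡ 0 at y ∈ {3}; common: ∅.
  x = 2: f ≡ 0 at y ∈ {2}; g ≡ 0 at y ∈ {3}; common: ∅.
  x = 3: f ≡ 0 at y ∈ {4}; g ≡ 0 at y ∈ {3}; common: ∅.
  x = 4: f ≡ 0 at y ∈ {1}; g ≡ 0 at y ∈ {3}; common: ∅.
Collecting: common zeros = {(0, 3)}, so the count is 1.
Comparison with the Bézout bound: 1 ≤ 1 = deg(f)·deg(g), as expected for curves with no common component (the bound is attained).


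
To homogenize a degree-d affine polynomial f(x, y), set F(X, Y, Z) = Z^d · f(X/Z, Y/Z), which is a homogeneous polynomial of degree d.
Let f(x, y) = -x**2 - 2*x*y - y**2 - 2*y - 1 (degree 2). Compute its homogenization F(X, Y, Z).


F(X, Y, Z) = -X**2 - 2*X*Y - Y**2 - 2*Y*Z - Z**2

deg(f) = 2.
Substitute x = X/Z, y = Y/Z into f, then multiply by Z^2.
  monomial -1·x^2·y^0 ↦ -1·X^2·Y^0·Z^0.
  monomial -2·x^1·y^1 ↦ -2·X^1·Y^1·Z^0.
  monomial -1·x^0·y^2 ↦ -1·X^0·Y^2·Z^0.
  monomial -2·x^0·y^1 ↦ -2·X^0·Y^1·Z^1.
  monomial -1·x^0·y^0 ↦ -1·X^0·Y^0·Z^2.
Collecting: F(X, Y, Z) = -X**2 - 2*X*Y - Y**2 - 2*Y*Z - Z**2.


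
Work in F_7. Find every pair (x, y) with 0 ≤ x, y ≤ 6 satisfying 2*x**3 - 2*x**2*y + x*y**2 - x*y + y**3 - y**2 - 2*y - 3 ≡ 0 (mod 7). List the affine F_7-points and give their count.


Affine F_7-points: {(3, 2), (4, 1), (5, 4)}; count = 3.

For each of the 49 pairs (x, y) ∈ F_7², evaluate f(x, y) mod 7. Record the zeros.
  x = 0: [0↦4, 1↦2, 2↦4, 3↦2, 4↦2, 5↦3, 6↦4]  zeros at y ∈ ∅
  x = 1: [0↦6, 1↦2, 2↦4, 3↦4, 4↦1, 5↦1, 6↦3]  zeros at y ∈ ∅
  x = 2: [0↦6, 1↦3, 2↦1, 3↦6, 4↦3, 5↦5, 6↦4]  zeros at y ∈ ∅
  x = 3: [0↦2, 1↦3, 2↦0, 3↦6, 4↦6, 5↦6, 6↦5]  zeros at y ∈ {2}
  x = 4: [0↦6, 1↦0, 2↦6, 3↦2, 4↦1, 5↦2, 6↦4]  zeros at y ∈ {1}
  x = 5: [0↦2, 1↦6, 2↦3, 3↦6, 4↦0, 5↦5, 6↦6]  zeros at y ∈ {4}
  x = 6: [0↦2, 1↦5, 2↦3, 3↦2, 4↦1, 5↦6, 6↦2]  zeros at y ∈ ∅
Collecting zeros: affine points = {(3, 2), (4, 1), (5, 4)}.
Total count |C(F_7)_aff| = 3.


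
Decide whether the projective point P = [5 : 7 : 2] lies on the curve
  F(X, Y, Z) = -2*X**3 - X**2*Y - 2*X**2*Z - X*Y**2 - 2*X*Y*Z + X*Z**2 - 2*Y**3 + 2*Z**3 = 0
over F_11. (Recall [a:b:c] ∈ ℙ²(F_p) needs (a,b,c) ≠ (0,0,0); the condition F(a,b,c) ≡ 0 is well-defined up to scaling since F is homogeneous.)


F(5,7,2) ≡ 2 (mod 11); P is NOT on the curve.

Evaluate F(5, 7, 2) term-by-term (mod 11).
  -2*X**3 ↦ -2·125·1·1 = -250
  -X**2*Y ↦ -1·25·7·1 = -175
  -2*X**2*Z ↦ -2·25·1·2 = -100
  -X*Y**2 ↦ -1·5·49·1 = -245
  -2*X*Y*Z ↦ -2·5·7·2 = -140
  X*Z**2 ↦ 1·5·1·4 = 20
  -2*Y**3 ↦ -2·1·343·1 = -686
  2*Z**3 ↦ 2·1·1·8 = 16
Sum: F(5, 7, 2) = (-250) + (-175) + (-100) + (-245) + (-140) + (20) + (-686) + (16) = -1560.
Reducing mod 11: -1560 ≡ 2 (mod 11).
Since F(a, b, c) ≡ 2 ≠ 0 (mod 11), P does NOT lie on the curve.


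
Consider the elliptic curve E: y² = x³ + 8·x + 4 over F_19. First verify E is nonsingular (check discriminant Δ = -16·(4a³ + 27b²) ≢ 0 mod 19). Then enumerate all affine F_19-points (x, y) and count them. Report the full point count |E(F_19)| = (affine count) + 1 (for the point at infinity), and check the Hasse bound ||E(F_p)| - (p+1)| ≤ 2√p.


Affine points = {(0, 2), (0, 17), (2, 3), (2, 16), (3, 6), (3, 13), (4, 9), (4, 10), (5, 6), (5, 13), (7, 2), (7, 17), (9, 8), (9, 11), (10, 1), (10, 18), (11, 6), (11, 13), (12, 2), (12, 17), (13, 5), (13, 14)}; affine count = 22; |E(F_19)| = 23.

Discriminant check: Δ ∝ 4a³ + 27b² = 4·8³ + 27·4² = 4·512 + 27·16 ≡ 10 (mod 19). Nonzero ⇒ E is nonsingular.
For each x ∈ F_19, compute rhs = x³ + 8·x + 4 mod 19, then count y ∈ F_19 with y² ≡ rhs.
  x = 0: rhs = 4, matching y values: 2, 17 (2 points).
  x = 1: rhs = 13, matching y values: none (0 points).
  x = 2: rhs = 9, matching y values: 3, 16 (2 points).
  x = 3: rhs = 17, matching y values: 6, 13 (2 points).
  x = 4: rhs = 5, matching y values: 9, 10 (2 points).
  x = 5: rhs = 17, matching y values: 6, 13 (2 points).
  x = 6: rhs = 2, matching y values: none (0 points).
  x = 7: rhs = 4, matching y values: 2, 17 (2 points).
  x = 8: rhs = 10, matching y values: none (0 points).
  x = 9: rhs = 7, matching y values: 8, 11 (2 points).
  x = 10: rhs = 1, matching y values: 1, 18 (2 points).
  x = 11: rhs = 17, matching y values: 6, 13 (2 points).
  x = 12: rhs = 4, matching y values: 2, 17 (2 points).
  x = 13: rhs = 6, matching y values: 5, 14 (2 points).
  x = 14: rhs = 10, matching y values: none (0 points).
  x = 15: rhs = 3, matching y values: none (0 points).
  x = 16: rhs = 10, matching y values: none (0 points).
  x = 17: rhs = 18, matching y values: none (0 points).
  x = 18: rhs = 14, matching y values: none (0 points).
Total affine count: 22.
Full point count |E(F_19)| = 22 + 1 = 23.
Hasse bound: |23 − (19+1)| = |3| = 3 ≤ 2√19 ≈ 8.7178 ✓.


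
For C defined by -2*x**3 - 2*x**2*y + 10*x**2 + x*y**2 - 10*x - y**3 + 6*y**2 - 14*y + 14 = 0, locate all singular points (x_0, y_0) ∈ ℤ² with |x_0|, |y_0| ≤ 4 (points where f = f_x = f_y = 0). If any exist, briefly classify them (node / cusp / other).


Singular points: {(1, 2)}; classification: cusp.

Compute partial derivatives:
  f_x = -6*x**2 - 4*x*y + 20*x + y**2 - 10.
  f_y = -2*x**2 + 2*x*y - 3*y**2 + 12*y - 14.
Scan x_0 ∈ {−4, ..., 4}. For each x_0, f_y(x_0, y) is a polynomial in y; find its integer roots y ∈ {−4, ..., 4}, then test f_x and f at those candidates.
  x = -4: f_y(-4, y) = -3*y**2 + 4*y - 46; no integer root y with |y| ≤ 4.
  x = -3: f_y(-3, y) = -3*y**2 + 6*y - 32; no integer root y with |y| ≤ 4.
  x = -2: f_y(-2, y) = -3*y**2 + 8*y - 22; no integer root y with |y| ≤ 4.
  x = -1: f_y(-1, y) = -3*y**2 + 10*y - 16; no integer root y with |y| ≤ 4.
  x = 0: f_y(0, y) = -3*y**2 + 12*y - 14; no integer root y with |y| ≤ 4.
  x = 1: f_y(1, y) = -3*y**2 + 14*y - 16; vanishes at y ∈ {2}. (1, 2): f_x = 0, f = 0 — SINGULAR.
  x = 2: f_y(2, y) = -3*y**2 + 16*y - 22; no integer root y with |y| ≤ 4.
  x = 3: f_y(3, y) = -3*y**2 + 18*y - 32; no integer root y with |y| ≤ 4.
  x = 4: f_y(4, y) = -3*y**2 + 20*y - 46; no integer root y with |y| ≤ 4.
Only singular point on the grid: (1, 2).
Classify: substitute x = 1 + u, y = 2 + v and expand: f = -2*u**3 - 2*u**2*v + u*v**2 - v**3 + v**2.
No constant or linear terms (consistent with a singular point). Quadratic part: v**2. Cubic part: -2*u**3 - 2*u**2*v + u*v**2 - v**3.
The quadratic part v**2 is a perfect square, so there is a single (double) tangent line v = 0, i.e. y = 2. Restricting the cubic part to that line (v = 0) leaves -2*u**3 ≠ 0, so f is not divisible by v and the branch is v² ≈ 2*u**3 to lowest order — this is a cusp.
Classification: cusp.


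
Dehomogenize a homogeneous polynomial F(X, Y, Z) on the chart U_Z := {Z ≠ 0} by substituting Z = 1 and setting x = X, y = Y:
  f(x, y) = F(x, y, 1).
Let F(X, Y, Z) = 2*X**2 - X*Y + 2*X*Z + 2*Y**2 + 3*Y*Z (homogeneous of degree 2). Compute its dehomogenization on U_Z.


f(x, y) = 2*x**2 - x*y + 2*x + 2*y**2 + 3*y

On U_Z we set Z = 1. Each monomial c·X^i·Y^j·Z^k in F becomes c·x^i·y^j·1^k = c·x^i·y^j.
Substituting Z = 1: F(X, Y, 1) = 2*x**2 - x*y + 2*x + 2*y**2 + 3*y.
Note: deg(f) ≤ deg(F) = 2; strict inequality happens when F is divisible by Z (lost terms).


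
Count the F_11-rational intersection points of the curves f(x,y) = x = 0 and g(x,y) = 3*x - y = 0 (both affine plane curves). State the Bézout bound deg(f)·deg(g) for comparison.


Common zeros: {(0, 0)}; count = 1; Bézout bound = 1.

deg(f) = 1, deg(g) = 1, so Bézout bound = 1.
Scan x ∈ F_11. For each x, list the y ∈ F_11 with f(x, y) ≡ 0 and those with g(x, y) ≡ 0 (mod 11); the common zeros in that column are the intersection.
  x = 0: f ≡ 0 at y ∈ {0, 1, 2, 3, 4, 5, 6, 7, 8, 9, 10}; g ≡ 0 at y ∈ {0}; common: {0}.
  x = 1: f ≡ 0 at y ∈ ∅; g ≡ 0 at y ∈ {3}; common: ∅.
  x = 2: f ≡ 0 at y ∈ ∅; g ≡ 0 at y ∈ {6}; common: ∅.
  x = 3: f ≡ 0 at y ∈ ∅; g ≡ 0 at y ∈ {9}; common: ∅.
  x = 4: f ≡ 0 at y ∈ ∅; g ≡ 0 at y ∈ {1}; common: ∅.
  x = 5: f ≡ 0 at y ∈ ∅; g ≡ 0 at y ∈ {4}; common: ∅.
  x = 6: f ≡ 0 at y ∈ ∅; g ≡ 0 at y ∈ {7}; common: ∅.
  x = 7: f ≡ 0 at y ∈ ∅; g ≡ 0 at y ∈ {10}; common: ∅.
  x = 8: f ≡ 0 at y ∈ ∅; g ≡ 0 at y ∈ {2}; common: ∅.
  x = 9: f ≡ 0 at y ∈ ∅; g ≡ 0 at y ∈ {5}; common: ∅.
  x = 10: f ≡ 0 at y ∈ ∅; g ≡ 0 at y ∈ {8}; common: ∅.
Collecting: common zeros = {(0, 0)}, so the count is 1.
Comparison with the Bézout bound: 1 ≤ 1 = deg(f)·deg(g), as expected for curves with no common component (the bound is attained).
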